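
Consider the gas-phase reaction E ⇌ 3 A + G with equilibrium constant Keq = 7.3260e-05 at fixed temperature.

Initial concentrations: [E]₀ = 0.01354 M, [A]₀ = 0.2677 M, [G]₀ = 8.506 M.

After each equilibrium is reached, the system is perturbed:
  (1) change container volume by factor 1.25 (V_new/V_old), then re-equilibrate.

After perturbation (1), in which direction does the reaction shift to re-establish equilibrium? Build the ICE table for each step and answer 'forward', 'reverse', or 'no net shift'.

Direction: forward

Q₀ = 12.05 vs Keq = 7.3260e-05 ⇒ Q>K, reverse
Step 1:
                    E           A           G
  init        0.01354      0.2677       8.506
  Δ           0.08606     -0.2582    -0.08606
  eq           0.0996    0.009534        8.42
  solve Keq expr → x = -0.08606; check Q = 7.3260e-05
Then change container volume by factor 1.25 (V_new/V_old).
Step 2:
                    E           A           G
  init        0.07968    0.007627       6.736
  Δ       -6.2713e-04    0.001881  6.2713e-04
  eq          0.07905    0.009508       6.737
  solve Keq expr → x = 6.2713e-04; check Q = 7.3260e-05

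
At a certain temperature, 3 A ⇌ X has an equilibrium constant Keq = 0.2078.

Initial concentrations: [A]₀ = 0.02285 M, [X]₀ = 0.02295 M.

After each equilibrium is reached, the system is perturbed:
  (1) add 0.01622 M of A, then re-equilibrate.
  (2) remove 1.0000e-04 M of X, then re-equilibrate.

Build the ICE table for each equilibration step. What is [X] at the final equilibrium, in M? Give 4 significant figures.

Q₀ = 1924 vs Keq = 0.2078 ⇒ Q>K, reverse
Step 1:
                  A         X
  I         0.02285   0.02295
  C         0.06838  -0.02279
  E         0.09123 1.5777e-04
  solve Keq expr → x = -0.02279; check Q = 0.2078
Then add 0.01622 M of A.
Step 2:
                  A         X
  I          0.1074 1.5777e-04
  C       -2.9368e-04 9.7892e-05
  E          0.1072 2.5566e-04
  solve Keq expr → x = 9.7892e-05; check Q = 0.2078
Then remove 1.0000e-04 M of X.
Step 3:
                  A         X
  I          0.1072 1.5566e-04
  C       -2.9371e-04 9.7903e-05
  E          0.1069 2.5356e-04
  solve Keq expr → x = 9.7903e-05; check Q = 0.2078

[X]_eq = 2.5356e-04 M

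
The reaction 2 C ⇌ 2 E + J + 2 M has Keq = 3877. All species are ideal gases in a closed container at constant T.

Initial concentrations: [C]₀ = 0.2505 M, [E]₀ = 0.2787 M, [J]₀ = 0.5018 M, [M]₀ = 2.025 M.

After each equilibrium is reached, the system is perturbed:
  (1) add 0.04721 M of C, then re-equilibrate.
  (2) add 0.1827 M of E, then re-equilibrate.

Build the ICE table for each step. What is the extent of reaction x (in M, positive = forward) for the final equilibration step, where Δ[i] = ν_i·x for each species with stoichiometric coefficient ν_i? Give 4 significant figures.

x = -0.002588 M

Q₀ = 2.547 vs Keq = 3877 ⇒ Q<K, forward
Step 1:
                   C          E          J          M
  init        0.2505     0.2787     0.5018      2.025
  Δ          -0.2358     0.2358     0.1179     0.2358
  eq         0.01471     0.5145     0.6197      2.261
  solve Keq expr → x = 0.1179; check Q = 3877
Then add 0.04721 M of C.
Step 2:
                   C          E          J          M
  init       0.06192     0.5145     0.6197      2.261
  Δ          -0.0453     0.0453    0.02265     0.0453
  eq         0.01662     0.5598     0.6423      2.306
  solve Keq expr → x = 0.02265; check Q = 3877
Then add 0.1827 M of E.
Step 3:
                   C          E          J          M
  init       0.01662     0.7425     0.6423      2.306
  Δ         0.005176  -0.005176  -0.002588  -0.005176
  eq         0.02179     0.7373     0.6398      2.301
  solve Keq expr → x = -0.002588; check Q = 3877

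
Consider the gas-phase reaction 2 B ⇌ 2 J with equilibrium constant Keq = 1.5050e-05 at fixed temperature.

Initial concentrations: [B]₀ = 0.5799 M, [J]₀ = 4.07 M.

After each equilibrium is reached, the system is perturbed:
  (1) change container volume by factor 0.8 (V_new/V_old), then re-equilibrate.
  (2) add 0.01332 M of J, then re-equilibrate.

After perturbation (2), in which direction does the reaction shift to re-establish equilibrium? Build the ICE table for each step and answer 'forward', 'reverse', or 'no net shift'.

Direction: reverse

Q₀ = 49.26 vs Keq = 1.5050e-05 ⇒ Q>K, reverse
Step 1:
                    B           J
  init         0.5799        4.07
  Δ             4.052      -4.052
  eq            4.632     0.01797
  solve Keq expr → x = -2.026; check Q = 1.5050e-05
Then change container volume by factor 0.8 (V_new/V_old).
Step 2:
                    B           J
  init           5.79     0.02246
  Δ                 0           0
  eq             5.79     0.02246
  solve Keq expr → x = 0; check Q = 1.5050e-05
Then add 0.01332 M of J.
Step 3:
                    B           J
  init           5.79     0.03578
  Δ           0.01327    -0.01327
  eq            5.803     0.02251
  solve Keq expr → x = -0.006634; check Q = 1.5050e-05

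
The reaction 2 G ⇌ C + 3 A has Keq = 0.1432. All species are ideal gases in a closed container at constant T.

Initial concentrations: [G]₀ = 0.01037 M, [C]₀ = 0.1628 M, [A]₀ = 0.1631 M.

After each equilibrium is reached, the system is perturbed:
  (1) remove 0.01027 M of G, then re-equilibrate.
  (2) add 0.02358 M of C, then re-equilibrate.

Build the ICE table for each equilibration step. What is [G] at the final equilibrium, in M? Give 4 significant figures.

[G]_eq = 0.0377 M

Q₀ = 6.568 vs Keq = 0.1432 ⇒ Q>K, reverse
Step 1:
                    G           C           A
  I           0.01037      0.1628      0.1631
  C           0.03047    -0.01523     -0.0457
  E           0.04084      0.1476      0.1174
  solve Keq expr → x = -0.01523; check Q = 0.1432
Then remove 0.01027 M of G.
Step 2:
                    G           C           A
  I           0.03057      0.1476      0.1174
  C           0.00561   -0.002805   -0.008415
  E           0.03618      0.1448       0.109
  solve Keq expr → x = -0.002805; check Q = 0.1432
Then add 0.02358 M of C.
Step 3:
                    G           C           A
  I           0.03618      0.1683       0.109
  C          0.001527 -7.6325e-04    -0.00229
  E            0.0377      0.1676      0.1067
  solve Keq expr → x = -7.6325e-04; check Q = 0.1432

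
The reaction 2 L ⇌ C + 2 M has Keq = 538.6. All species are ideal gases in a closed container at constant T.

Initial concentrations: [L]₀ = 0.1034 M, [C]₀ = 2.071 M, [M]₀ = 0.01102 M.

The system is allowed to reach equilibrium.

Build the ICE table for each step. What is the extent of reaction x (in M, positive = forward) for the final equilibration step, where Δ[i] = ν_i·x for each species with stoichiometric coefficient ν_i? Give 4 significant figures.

Q₀ = 0.02352 vs Keq = 538.6 ⇒ Q<K, forward
Step 1:
                    L           C           M
  Initial      0.1034       2.071     0.01102
  Change     -0.09665     0.04832     0.09665
  Equil      0.006754       2.119      0.1077
  solve Keq expr → x = 0.04832; check Q = 538.6

x = 0.04832 M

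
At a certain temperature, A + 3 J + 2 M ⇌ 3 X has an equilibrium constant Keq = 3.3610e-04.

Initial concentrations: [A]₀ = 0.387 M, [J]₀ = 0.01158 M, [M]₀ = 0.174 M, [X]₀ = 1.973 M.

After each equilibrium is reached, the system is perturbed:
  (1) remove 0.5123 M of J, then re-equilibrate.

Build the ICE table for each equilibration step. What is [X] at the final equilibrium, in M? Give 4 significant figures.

[X]_eq = 0.1186 M

Q₀ = 4.2213e+08 vs Keq = 3.3610e-04 ⇒ Q>K, reverse
Step 1:
                    A           J           M           X
  init          0.387     0.01158       0.174       1.973
  Δ            0.6052       1.816        1.21      -1.816
  eq           0.9922       1.827       1.384      0.1574
  solve Keq expr → x = -0.6052; check Q = 3.3610e-04
Then remove 0.5123 M of J.
Step 2:
                    A           J           M           X
  init         0.9922       1.315       1.384      0.1574
  Δ           0.01294     0.03882     0.02588    -0.03882
  eq            1.005       1.354        1.41      0.1186
  solve Keq expr → x = -0.01294; check Q = 3.3610e-04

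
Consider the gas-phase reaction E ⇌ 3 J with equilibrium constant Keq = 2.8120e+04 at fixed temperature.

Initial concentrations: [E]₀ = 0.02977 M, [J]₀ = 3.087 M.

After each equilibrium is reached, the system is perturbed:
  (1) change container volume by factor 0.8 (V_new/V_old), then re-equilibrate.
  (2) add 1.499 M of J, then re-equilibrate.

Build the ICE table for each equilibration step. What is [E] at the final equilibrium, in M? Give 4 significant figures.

Q₀ = 988.2 vs Keq = 2.8120e+04 ⇒ Q<K, forward
Step 1:
                   E          J
  init       0.02977      3.087
  Δ         -0.02863     0.0859
  eq        0.001136      3.173
  solve Keq expr → x = 0.02863; check Q = 2.8120e+04
Then change container volume by factor 0.8 (V_new/V_old).
Step 2:
                   E          J
  init       0.00142      3.966
  Δ       7.9471e-04  -0.002384
  eq        0.002215      3.964
  solve Keq expr → x = -7.9471e-04; check Q = 2.8120e+04
Then add 1.499 M of J.
Step 3:
                   E          J
  init      0.002215      5.463
  Δ         0.003549   -0.01065
  eq        0.005763      5.452
  solve Keq expr → x = -0.003549; check Q = 2.8120e+04

[E]_eq = 0.005763 M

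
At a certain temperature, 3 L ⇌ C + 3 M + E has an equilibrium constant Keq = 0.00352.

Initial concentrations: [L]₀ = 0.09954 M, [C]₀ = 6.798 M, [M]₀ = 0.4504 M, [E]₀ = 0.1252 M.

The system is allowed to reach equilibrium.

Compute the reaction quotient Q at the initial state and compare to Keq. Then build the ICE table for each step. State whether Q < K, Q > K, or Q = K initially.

Q₀ = 78.85; Q > K (proceeds reverse)

Q₀ = 78.85 vs Keq = 0.00352 ⇒ Q>K, reverse
Step 1:
                   L          C          M          E
  I          0.09954      6.798     0.4504     0.1252
  C           0.3212    -0.1071    -0.3212    -0.1071
  E           0.4207      6.691     0.1292    0.01815
  solve Keq expr → x = -0.1071; check Q = 0.00352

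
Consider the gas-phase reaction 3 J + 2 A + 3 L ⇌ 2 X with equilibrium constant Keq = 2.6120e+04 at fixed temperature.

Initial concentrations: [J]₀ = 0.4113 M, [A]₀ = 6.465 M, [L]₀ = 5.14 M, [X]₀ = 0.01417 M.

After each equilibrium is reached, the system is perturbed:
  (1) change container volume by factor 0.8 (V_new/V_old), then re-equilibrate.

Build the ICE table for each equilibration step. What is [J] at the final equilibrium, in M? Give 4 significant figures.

Q₀ = 5.0844e-07 vs Keq = 2.6120e+04 ⇒ Q<K, forward
Step 1:
                  J         A         L         X
  Initial    0.4113     6.465      5.14   0.01417
  Change    -0.4104   -0.2736   -0.4104    0.2736
  Equil   9.2117e-04     6.191      4.73    0.2878
  solve Keq expr → x = 0.1368; check Q = 2.6120e+04
Then change container volume by factor 0.8 (V_new/V_old).
Step 2:
                  J         A         L         X
  Initial  0.001151     7.739     5.912    0.3597
  Change  -4.1408e-04 -2.7605e-04 -4.1408e-04 2.7605e-04
  Equil   7.3738e-04     7.739     5.912      0.36
  solve Keq expr → x = 1.3803e-04; check Q = 2.6120e+04

[J]_eq = 7.3738e-04 M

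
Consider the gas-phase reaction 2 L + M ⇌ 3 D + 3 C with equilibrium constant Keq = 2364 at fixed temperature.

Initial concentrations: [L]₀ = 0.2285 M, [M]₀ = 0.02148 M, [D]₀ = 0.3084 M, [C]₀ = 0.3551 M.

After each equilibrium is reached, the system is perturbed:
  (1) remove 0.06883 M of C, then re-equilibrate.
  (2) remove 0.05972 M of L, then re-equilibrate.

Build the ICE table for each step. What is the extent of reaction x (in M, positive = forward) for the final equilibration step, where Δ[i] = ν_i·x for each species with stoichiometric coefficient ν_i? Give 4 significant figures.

x = -3.2033e-05 M

Q₀ = 1.171 vs Keq = 2364 ⇒ Q<K, forward
Step 1:
                  L         M         D         C
  init       0.2285   0.02148    0.3084    0.3551
  Δ        -0.04287  -0.02143    0.0643    0.0643
  eq         0.1856 4.6881e-05    0.3727    0.4194
  solve Keq expr → x = 0.02143; check Q = 2364
Then remove 0.06883 M of C.
Step 2:
                  L         M         D         C
  init       0.1856 4.6881e-05    0.3727    0.3506
  Δ       -3.8926e-05 -1.9463e-05 5.8389e-05 5.8389e-05
  eq         0.1856 2.7418e-05    0.3728    0.3506
  solve Keq expr → x = 1.9463e-05; check Q = 2364
Then remove 0.05972 M of L.
Step 3:
                  L         M         D         C
  init       0.1259 2.7418e-05    0.3728    0.3506
  Δ       6.4065e-05 3.2033e-05 -9.6098e-05 -9.6098e-05
  eq         0.1259 5.9451e-05    0.3727    0.3505
  solve Keq expr → x = -3.2033e-05; check Q = 2364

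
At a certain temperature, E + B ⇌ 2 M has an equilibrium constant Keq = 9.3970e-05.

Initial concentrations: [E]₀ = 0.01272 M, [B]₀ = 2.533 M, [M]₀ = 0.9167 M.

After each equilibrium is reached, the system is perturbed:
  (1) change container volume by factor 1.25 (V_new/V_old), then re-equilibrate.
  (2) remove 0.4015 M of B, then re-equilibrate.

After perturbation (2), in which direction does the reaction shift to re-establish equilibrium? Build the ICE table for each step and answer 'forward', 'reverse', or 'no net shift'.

Q₀ = 26.08 vs Keq = 9.3970e-05 ⇒ Q>K, reverse
Step 1:
                    E           B           M
  Initial     0.01272       2.533      0.9167
  Change       0.4526      0.4526     -0.9053
  Equil        0.4654       2.986     0.01143
  solve Keq expr → x = -0.4526; check Q = 9.3970e-05
Then change container volume by factor 1.25 (V_new/V_old).
Step 2:
                    E           B           M
  Initial      0.3723       2.389    0.009141
  Change            0           0           0
  Equil        0.3723       2.389    0.009141
  solve Keq expr → x = 0; check Q = 9.3970e-05
Then remove 0.4015 M of B.
Step 3:
                    E           B           M
  Initial      0.3723       1.987    0.009141
  Change   3.9915e-04  3.9915e-04 -7.9831e-04
  Equil        0.3727       1.987    0.008343
  solve Keq expr → x = -3.9915e-04; check Q = 9.3970e-05

Direction: reverse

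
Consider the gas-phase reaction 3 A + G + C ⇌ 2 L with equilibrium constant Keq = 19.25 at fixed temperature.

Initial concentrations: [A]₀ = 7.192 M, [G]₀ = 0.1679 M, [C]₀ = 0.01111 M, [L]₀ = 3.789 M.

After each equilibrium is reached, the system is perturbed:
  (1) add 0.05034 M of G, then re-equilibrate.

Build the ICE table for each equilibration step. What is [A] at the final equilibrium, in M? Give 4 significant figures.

[A]_eq = 7.187 M

Q₀ = 20.69 vs Keq = 19.25 ⇒ Q>K, reverse
Step 1:
                   A          G          C          L
  Initial      7.192     0.1679    0.01111      3.789
  Change    0.002268 7.5614e-04 7.5614e-04  -0.001512
  Equil        7.194     0.1687    0.01187      3.787
  solve Keq expr → x = -7.5614e-04; check Q = 19.25
Then add 0.05034 M of G.
Step 2:
                   A          G          C          L
  Initial      7.194      0.219    0.01187      3.787
  Change   -0.007693  -0.002564  -0.002564   0.005129
  Equil        7.187     0.2164   0.009302      3.793
  solve Keq expr → x = 0.002564; check Q = 19.25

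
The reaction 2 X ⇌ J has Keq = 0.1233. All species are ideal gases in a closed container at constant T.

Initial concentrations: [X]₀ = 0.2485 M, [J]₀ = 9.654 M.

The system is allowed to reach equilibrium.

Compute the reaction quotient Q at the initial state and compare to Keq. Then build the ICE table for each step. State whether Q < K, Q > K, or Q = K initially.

Q₀ = 156.3; Q > K (proceeds reverse)

Q₀ = 156.3 vs Keq = 0.1233 ⇒ Q>K, reverse
Step 1:
                    X           J
  Initial      0.2485       9.654
  Change        6.857      -3.429
  Equil         7.106       6.225
  solve Keq expr → x = -3.429; check Q = 0.1233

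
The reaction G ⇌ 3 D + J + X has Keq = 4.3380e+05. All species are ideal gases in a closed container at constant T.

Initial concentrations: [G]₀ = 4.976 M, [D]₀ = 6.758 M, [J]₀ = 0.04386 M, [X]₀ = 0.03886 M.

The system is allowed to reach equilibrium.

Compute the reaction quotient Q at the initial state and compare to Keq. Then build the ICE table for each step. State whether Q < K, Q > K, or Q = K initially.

Q₀ = 0.1057 vs Keq = 4.3380e+05 ⇒ Q<K, forward
Step 1:
                   G          D          J          X
  I            4.976      6.758    0.04386    0.03886
  C            -4.56      13.68       4.56       4.56
  E           0.4165      20.44      4.603      4.598
  solve Keq expr → x = 4.56; check Q = 4.3380e+05

Q₀ = 0.1057; Q < K (proceeds forward)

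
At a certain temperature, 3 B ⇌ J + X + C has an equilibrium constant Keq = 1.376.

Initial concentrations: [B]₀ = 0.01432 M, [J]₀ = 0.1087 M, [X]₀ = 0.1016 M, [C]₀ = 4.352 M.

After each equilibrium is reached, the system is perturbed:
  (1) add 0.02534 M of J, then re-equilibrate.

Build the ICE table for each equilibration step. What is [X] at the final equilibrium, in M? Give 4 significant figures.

[X]_eq = 0.0384 M

Q₀ = 1.6368e+04 vs Keq = 1.376 ⇒ Q>K, reverse
Step 1:
                  B         J         X         C
  I         0.01432    0.1087    0.1016     4.352
  C          0.1751  -0.05836  -0.05836  -0.05836
  E          0.1894   0.05034   0.04324     4.294
  solve Keq expr → x = -0.05836; check Q = 1.376
Then add 0.02534 M of J.
Step 2:
                  B         J         X         C
  I          0.1894   0.07568   0.04324     4.294
  C         0.01453 -0.004842 -0.004842 -0.004842
  E          0.2039   0.07084    0.0384     4.289
  solve Keq expr → x = -0.004842; check Q = 1.376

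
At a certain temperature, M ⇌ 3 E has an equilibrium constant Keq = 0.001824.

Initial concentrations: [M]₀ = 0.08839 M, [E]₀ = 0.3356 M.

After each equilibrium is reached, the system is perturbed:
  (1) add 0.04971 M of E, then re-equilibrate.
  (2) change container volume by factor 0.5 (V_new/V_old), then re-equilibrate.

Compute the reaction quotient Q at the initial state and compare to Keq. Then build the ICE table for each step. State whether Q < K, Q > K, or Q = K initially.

Q₀ = 0.4276; Q > K (proceeds reverse)

Q₀ = 0.4276 vs Keq = 0.001824 ⇒ Q>K, reverse
Step 1:
                  M         E
  init      0.08839    0.3356
  Δ         0.08898    -0.267
  eq         0.1774   0.06865
  solve Keq expr → x = -0.08898; check Q = 0.001824
Then add 0.04971 M of E.
Step 2:
                  M         E
  init       0.1774    0.1184
  Δ         0.01591  -0.04772
  eq         0.1933   0.07064
  solve Keq expr → x = -0.01591; check Q = 0.001824
Then change container volume by factor 0.5 (V_new/V_old).
Step 3:
                  M         E
  init       0.3866    0.1413
  Δ           0.017    -0.051
  eq         0.4036   0.09029
  solve Keq expr → x = -0.017; check Q = 0.001824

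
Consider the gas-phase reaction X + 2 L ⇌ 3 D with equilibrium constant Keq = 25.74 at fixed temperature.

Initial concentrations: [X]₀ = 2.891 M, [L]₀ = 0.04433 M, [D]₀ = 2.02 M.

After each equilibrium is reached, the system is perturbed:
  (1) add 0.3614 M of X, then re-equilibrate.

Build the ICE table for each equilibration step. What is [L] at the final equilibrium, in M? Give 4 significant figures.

Q₀ = 1451 vs Keq = 25.74 ⇒ Q>K, reverse
Step 1:
                  X         L         D
  I           2.891   0.04433      2.02
  C          0.1047    0.2094   -0.3141
  E           2.996    0.2537     1.706
  solve Keq expr → x = -0.1047; check Q = 25.74
Then add 0.3614 M of X.
Step 2:
                  X         L         D
  I           3.357    0.2537     1.706
  C       -0.005261  -0.01052   0.01578
  E           3.352    0.2432     1.722
  solve Keq expr → x = 0.005261; check Q = 25.74

[L]_eq = 0.2432 M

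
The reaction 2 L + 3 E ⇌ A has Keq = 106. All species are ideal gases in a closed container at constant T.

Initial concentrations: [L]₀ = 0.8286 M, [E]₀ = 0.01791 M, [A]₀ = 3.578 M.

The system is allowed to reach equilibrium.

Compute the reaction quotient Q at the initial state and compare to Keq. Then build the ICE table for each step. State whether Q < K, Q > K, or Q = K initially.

Q₀ = 9.0712e+05 vs Keq = 106 ⇒ Q>K, reverse
Step 1:
                    L           E           A
  I            0.8286     0.01791       3.578
  C            0.1978      0.2967    -0.09891
  E             1.026      0.3147       3.479
  solve Keq expr → x = -0.09891; check Q = 106

Q₀ = 9.0712e+05; Q > K (proceeds reverse)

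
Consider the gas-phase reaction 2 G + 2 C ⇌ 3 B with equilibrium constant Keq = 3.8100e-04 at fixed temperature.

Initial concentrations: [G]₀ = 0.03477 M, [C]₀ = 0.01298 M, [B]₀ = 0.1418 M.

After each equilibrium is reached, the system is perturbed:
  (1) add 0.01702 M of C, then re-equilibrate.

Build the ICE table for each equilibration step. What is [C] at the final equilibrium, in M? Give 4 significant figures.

Q₀ = 1.3998e+04 vs Keq = 3.8100e-04 ⇒ Q>K, reverse
Step 1:
                  G         C         B
  Initial   0.03477   0.01298    0.1418
  Change    0.09182   0.09182   -0.1377
  Equil      0.1266    0.1048  0.004063
  solve Keq expr → x = -0.04591; check Q = 3.8100e-04
Then add 0.01702 M of C.
Step 2:
                  G         C         B
  Initial    0.1266    0.1218  0.004063
  Change  -2.7693e-04 -2.7693e-04 4.1540e-04
  Equil      0.1263    0.1215  0.004478
  solve Keq expr → x = 1.3847e-04; check Q = 3.8100e-04

[C]_eq = 0.1215 M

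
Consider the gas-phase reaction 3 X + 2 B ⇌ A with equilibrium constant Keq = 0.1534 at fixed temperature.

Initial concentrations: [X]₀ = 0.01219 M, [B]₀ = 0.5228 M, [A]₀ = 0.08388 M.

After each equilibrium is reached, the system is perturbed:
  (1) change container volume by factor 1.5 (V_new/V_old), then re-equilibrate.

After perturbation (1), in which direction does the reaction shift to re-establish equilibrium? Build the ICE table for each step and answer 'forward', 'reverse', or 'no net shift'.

Direction: reverse

Q₀ = 1.6942e+05 vs Keq = 0.1534 ⇒ Q>K, reverse
Step 1:
                  X         B         A
  I         0.01219    0.5228   0.08388
  C          0.2478    0.1652   -0.0826
  E            0.26     0.688  0.001276
  solve Keq expr → x = -0.0826; check Q = 0.1534
Then change container volume by factor 1.5 (V_new/V_old).
Step 2:
                  X         B         A
  I          0.1733    0.4587 8.5084e-04
  C        0.002027  0.001352 -6.7578e-04
  E          0.1754      0.46 1.7506e-04
  solve Keq expr → x = -6.7578e-04; check Q = 0.1534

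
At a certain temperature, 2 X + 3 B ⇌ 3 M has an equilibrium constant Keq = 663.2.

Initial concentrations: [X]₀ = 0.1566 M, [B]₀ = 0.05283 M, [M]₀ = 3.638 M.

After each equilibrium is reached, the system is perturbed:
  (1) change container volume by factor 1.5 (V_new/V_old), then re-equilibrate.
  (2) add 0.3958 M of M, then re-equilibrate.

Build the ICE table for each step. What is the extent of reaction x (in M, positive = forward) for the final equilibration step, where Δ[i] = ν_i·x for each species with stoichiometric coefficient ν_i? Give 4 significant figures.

Q₀ = 1.3316e+07 vs Keq = 663.2 ⇒ Q>K, reverse
Step 1:
                  X         B         M
  Initial    0.1566   0.05283     3.638
  Change     0.3436    0.5154   -0.5154
  Equil      0.5002    0.5682     3.123
  solve Keq expr → x = -0.1718; check Q = 663.2
Then change container volume by factor 1.5 (V_new/V_old).
Step 2:
                  X         B         M
  Initial    0.3335    0.3788     2.082
  Change    0.04313   0.06469  -0.06469
  Equil      0.3766    0.4435     2.017
  solve Keq expr → x = -0.02156; check Q = 663.2
Then add 0.3958 M of M.
Step 3:
                  X         B         M
  Initial    0.3766    0.4435     2.413
  Change    0.03237   0.04855  -0.04855
  Equil       0.409    0.4921     2.364
  solve Keq expr → x = -0.01618; check Q = 663.2

x = -0.01618 M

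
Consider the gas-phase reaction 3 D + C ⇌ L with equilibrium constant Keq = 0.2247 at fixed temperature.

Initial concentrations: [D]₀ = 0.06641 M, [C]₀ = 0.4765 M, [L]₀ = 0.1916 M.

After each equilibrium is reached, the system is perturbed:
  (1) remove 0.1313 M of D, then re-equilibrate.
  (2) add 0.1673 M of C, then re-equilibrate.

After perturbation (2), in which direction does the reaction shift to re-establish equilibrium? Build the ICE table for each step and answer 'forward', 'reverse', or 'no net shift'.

Q₀ = 1373 vs Keq = 0.2247 ⇒ Q>K, reverse
Step 1:
                    D           C           L
  init        0.06641      0.4765      0.1916
  Δ            0.4973      0.1658     -0.1658
  eq           0.5637      0.6423     0.02585
  solve Keq expr → x = -0.1658; check Q = 0.2247
Then remove 0.1313 M of D.
Step 2:
                    D           C           L
  init         0.4324      0.6423     0.02585
  Δ           0.03312     0.01104    -0.01104
  eq           0.4655      0.6533     0.01481
  solve Keq expr → x = -0.01104; check Q = 0.2247
Then add 0.1673 M of C.
Step 3:
                    D           C           L
  init         0.4655      0.8206     0.01481
  Δ         -0.008275   -0.002758    0.002758
  eq           0.4572      0.8178     0.01756
  solve Keq expr → x = 0.002758; check Q = 0.2247

Direction: forward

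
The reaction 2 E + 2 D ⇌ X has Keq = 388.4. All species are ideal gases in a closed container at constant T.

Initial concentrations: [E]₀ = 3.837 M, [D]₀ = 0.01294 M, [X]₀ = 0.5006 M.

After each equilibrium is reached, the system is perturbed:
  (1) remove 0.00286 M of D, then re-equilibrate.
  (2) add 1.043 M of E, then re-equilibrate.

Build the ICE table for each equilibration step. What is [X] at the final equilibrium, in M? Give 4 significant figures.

[X]_eq = 0.502 M

Q₀ = 203.1 vs Keq = 388.4 ⇒ Q<K, forward
Step 1:
                  E         D         X
  init        3.837   0.01294    0.5006
  Δ       -0.003558 -0.003558  0.001779
  eq          3.833  0.009382    0.5024
  solve Keq expr → x = 0.001779; check Q = 388.4
Then remove 0.00286 M of D.
Step 2:
                  E         D         X
  init        3.833  0.006522    0.5024
  Δ         0.00284   0.00284  -0.00142
  eq          3.836  0.009362     0.501
  solve Keq expr → x = -0.00142; check Q = 388.4
Then add 1.043 M of E.
Step 3:
                  E         D         X
  init        4.879  0.009362     0.501
  Δ       -0.001991 -0.001991 9.9542e-04
  eq          4.877  0.007371     0.502
  solve Keq expr → x = 9.9542e-04; check Q = 388.4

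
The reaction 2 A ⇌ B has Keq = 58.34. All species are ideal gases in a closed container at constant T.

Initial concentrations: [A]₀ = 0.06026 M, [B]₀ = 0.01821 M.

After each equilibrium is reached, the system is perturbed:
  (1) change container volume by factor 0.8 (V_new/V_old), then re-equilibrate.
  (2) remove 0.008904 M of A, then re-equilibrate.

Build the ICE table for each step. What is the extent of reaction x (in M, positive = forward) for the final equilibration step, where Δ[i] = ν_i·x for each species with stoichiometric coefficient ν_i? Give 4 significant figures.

Q₀ = 5.015 vs Keq = 58.34 ⇒ Q<K, forward
Step 1:
                  A         B
  Initial   0.06026   0.01821
  Change   -0.03544   0.01772
  Equil     0.02482   0.03593
  solve Keq expr → x = 0.01772; check Q = 58.34
Then change container volume by factor 0.8 (V_new/V_old).
Step 2:
                  A         B
  Initial   0.03102   0.04491
  Change   -0.00284   0.00142
  Equil     0.02818   0.04633
  solve Keq expr → x = 0.00142; check Q = 58.34
Then remove 0.008904 M of A.
Step 3:
                  A         B
  Initial   0.01928   0.04633
  Change   0.007707 -0.003853
  Equil     0.02698   0.04248
  solve Keq expr → x = -0.003853; check Q = 58.34

x = -0.003853 M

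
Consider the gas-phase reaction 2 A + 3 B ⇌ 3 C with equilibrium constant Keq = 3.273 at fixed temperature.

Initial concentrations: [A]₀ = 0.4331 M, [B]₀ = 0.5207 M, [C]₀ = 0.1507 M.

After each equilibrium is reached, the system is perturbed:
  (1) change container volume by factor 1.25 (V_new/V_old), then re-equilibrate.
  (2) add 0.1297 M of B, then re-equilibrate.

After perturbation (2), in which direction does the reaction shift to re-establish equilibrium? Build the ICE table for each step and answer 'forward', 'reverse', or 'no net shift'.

Direction: forward

Q₀ = 0.1292 vs Keq = 3.273 ⇒ Q<K, forward
Step 1:
                   A          B          C
  init        0.4331     0.5207     0.1507
  Δ         -0.08839    -0.1326     0.1326
  eq          0.3447     0.3881     0.2833
  solve Keq expr → x = 0.0442; check Q = 3.273
Then change container volume by factor 1.25 (V_new/V_old).
Step 2:
                   A          B          C
  init        0.2758     0.3105     0.2266
  Δ          0.01067      0.016     -0.016
  eq          0.2864     0.3265     0.2106
  solve Keq expr → x = -0.005333; check Q = 3.273
Then add 0.1297 M of B.
Step 3:
                   A          B          C
  init        0.2864     0.4562     0.2106
  Δ         -0.02697   -0.04046    0.04046
  eq          0.2595     0.4157     0.2511
  solve Keq expr → x = 0.01349; check Q = 3.273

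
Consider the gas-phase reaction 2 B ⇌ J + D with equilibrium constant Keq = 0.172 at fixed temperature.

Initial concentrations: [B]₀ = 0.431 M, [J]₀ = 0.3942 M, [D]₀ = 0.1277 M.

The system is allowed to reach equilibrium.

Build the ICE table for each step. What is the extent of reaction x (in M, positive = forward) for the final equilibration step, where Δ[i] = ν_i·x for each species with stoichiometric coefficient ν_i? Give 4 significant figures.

Q₀ = 0.271 vs Keq = 0.172 ⇒ Q>K, reverse
Step 1:
                  B         J         D
  Initial     0.431    0.3942    0.1277
  Change    0.04533  -0.02266  -0.02266
  Equil      0.4763    0.3715     0.105
  solve Keq expr → x = -0.02266; check Q = 0.172

x = -0.02266 M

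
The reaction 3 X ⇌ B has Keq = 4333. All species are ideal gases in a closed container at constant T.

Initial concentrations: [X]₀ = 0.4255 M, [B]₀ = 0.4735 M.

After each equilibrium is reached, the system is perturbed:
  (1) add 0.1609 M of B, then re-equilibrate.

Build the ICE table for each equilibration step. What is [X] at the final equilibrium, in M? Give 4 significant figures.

[X]_eq = 0.05592 M

Q₀ = 6.146 vs Keq = 4333 ⇒ Q<K, forward
Step 1:
                   X          B
  I           0.4255     0.4735
  C          -0.3738     0.1246
  E          0.05168     0.5981
  solve Keq expr → x = 0.1246; check Q = 4333
Then add 0.1609 M of B.
Step 2:
                   X          B
  I          0.05168      0.759
  C         0.004237  -0.001412
  E          0.05592     0.7576
  solve Keq expr → x = -0.001412; check Q = 4333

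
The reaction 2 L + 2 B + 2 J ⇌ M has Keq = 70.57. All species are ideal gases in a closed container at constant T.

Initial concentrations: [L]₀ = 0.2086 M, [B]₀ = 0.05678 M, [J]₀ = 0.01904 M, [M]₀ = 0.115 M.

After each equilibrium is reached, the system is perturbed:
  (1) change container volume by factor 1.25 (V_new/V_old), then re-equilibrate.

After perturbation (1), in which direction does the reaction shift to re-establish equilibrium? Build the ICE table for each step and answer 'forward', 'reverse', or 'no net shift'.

Q₀ = 2.2612e+06 vs Keq = 70.57 ⇒ Q>K, reverse
Step 1:
                    L           B           J           M
  Initial      0.2086     0.05678     0.01904       0.115
  Change       0.1812      0.1812      0.1812    -0.09062
  Equil        0.3898       0.238      0.2003     0.02438
  solve Keq expr → x = -0.09062; check Q = 70.57
Then change container volume by factor 1.25 (V_new/V_old).
Step 2:
                    L           B           J           M
  Initial      0.3119      0.1904      0.1602      0.0195
  Change      0.01788     0.01788     0.01788   -0.008939
  Equil        0.3298      0.2083      0.1781     0.01056
  solve Keq expr → x = -0.008939; check Q = 70.57

Direction: reverse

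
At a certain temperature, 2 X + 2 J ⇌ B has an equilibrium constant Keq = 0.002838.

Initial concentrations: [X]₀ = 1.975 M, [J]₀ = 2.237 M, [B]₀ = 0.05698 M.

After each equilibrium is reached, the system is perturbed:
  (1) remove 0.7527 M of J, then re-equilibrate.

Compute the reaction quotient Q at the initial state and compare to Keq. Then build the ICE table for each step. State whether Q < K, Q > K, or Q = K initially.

Q₀ = 0.002919 vs Keq = 0.002838 ⇒ Q>K, reverse
Step 1:
                    X           J           B
  init          1.975       2.237     0.05698
  Δ          0.002615    0.002615   -0.001307
  eq            1.978        2.24     0.05567
  solve Keq expr → x = -0.001307; check Q = 0.002838
Then remove 0.7527 M of J.
Step 2:
                    X           J           B
  init          1.978       1.487     0.05567
  Δ           0.05552     0.05552    -0.02776
  eq            2.033       1.542     0.02791
  solve Keq expr → x = -0.02776; check Q = 0.002838

Q₀ = 0.002919; Q > K (proceeds reverse)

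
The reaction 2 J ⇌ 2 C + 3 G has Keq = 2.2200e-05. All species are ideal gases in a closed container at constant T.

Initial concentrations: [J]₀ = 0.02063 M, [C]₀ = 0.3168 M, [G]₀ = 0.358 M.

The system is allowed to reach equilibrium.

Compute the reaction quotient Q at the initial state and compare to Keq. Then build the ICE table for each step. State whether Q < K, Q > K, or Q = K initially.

Q₀ = 10.82; Q > K (proceeds reverse)

Q₀ = 10.82 vs Keq = 2.2200e-05 ⇒ Q>K, reverse
Step 1:
                   J          C          G
  I          0.02063     0.3168      0.358
  C           0.2079    -0.2079    -0.3119
  E           0.2286     0.1089    0.04609
  solve Keq expr → x = -0.104; check Q = 2.2200e-05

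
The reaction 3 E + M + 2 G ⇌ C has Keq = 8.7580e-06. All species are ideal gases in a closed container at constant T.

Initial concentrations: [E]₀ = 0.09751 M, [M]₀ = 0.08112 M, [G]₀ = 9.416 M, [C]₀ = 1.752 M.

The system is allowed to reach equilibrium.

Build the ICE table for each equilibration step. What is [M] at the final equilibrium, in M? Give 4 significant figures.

[M]_eq = 1.609 M

Q₀ = 262.7 vs Keq = 8.7580e-06 ⇒ Q>K, reverse
Step 1:
                  E         M         G         C
  init      0.09751   0.08112     9.416     1.752
  Δ           4.582     1.527     3.055    -1.527
  eq           4.68     1.609     12.47    0.2246
  solve Keq expr → x = -1.527; check Q = 8.7580e-06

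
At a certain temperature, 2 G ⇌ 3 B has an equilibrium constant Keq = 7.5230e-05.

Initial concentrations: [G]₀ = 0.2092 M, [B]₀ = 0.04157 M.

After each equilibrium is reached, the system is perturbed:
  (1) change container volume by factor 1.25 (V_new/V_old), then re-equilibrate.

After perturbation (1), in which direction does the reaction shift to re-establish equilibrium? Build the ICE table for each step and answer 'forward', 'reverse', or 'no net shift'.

Q₀ = 0.001641 vs Keq = 7.5230e-05 ⇒ Q>K, reverse
Step 1:
                   G          B
  Initial     0.2092    0.04157
  Change     0.01726   -0.02589
  Equil       0.2265    0.01568
  solve Keq expr → x = -0.008629; check Q = 7.5230e-05
Then change container volume by factor 1.25 (V_new/V_old).
Step 2:
                   G          B
  Initial     0.1812    0.01255
  Change  -6.2516e-04 9.3774e-04
  Equil       0.1805    0.01348
  solve Keq expr → x = 3.1258e-04; check Q = 7.5230e-05

Direction: forward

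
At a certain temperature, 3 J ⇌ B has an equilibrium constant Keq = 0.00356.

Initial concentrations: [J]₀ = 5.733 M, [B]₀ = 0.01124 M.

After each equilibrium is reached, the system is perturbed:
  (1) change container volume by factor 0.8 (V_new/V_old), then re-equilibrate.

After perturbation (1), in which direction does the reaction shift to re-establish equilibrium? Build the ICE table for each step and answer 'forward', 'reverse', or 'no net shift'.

Direction: forward

Q₀ = 5.9651e-05 vs Keq = 0.00356 ⇒ Q<K, forward
Step 1:
                   J          B
  Initial      5.733    0.01124
  Change      -1.058     0.3526
  Equil        4.675     0.3638
  solve Keq expr → x = 0.3526; check Q = 0.00356
Then change container volume by factor 0.8 (V_new/V_old).
Step 2:
                   J          B
  Initial      5.844     0.4548
  Change      -0.379     0.1263
  Equil        5.465     0.5811
  solve Keq expr → x = 0.1263; check Q = 0.00356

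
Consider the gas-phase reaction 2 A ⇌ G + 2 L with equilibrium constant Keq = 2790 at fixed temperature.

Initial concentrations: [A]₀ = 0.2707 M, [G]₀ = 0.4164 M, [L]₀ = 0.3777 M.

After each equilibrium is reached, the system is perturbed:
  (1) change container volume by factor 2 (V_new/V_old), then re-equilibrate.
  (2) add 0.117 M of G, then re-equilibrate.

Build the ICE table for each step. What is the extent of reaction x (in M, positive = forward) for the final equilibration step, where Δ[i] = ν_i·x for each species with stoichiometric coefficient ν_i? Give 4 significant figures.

x = -3.0501e-04 M

Q₀ = 0.8106 vs Keq = 2790 ⇒ Q<K, forward
Step 1:
                    A           G           L
  Initial      0.2707      0.4164      0.3777
  Change      -0.2617      0.1309      0.2617
  Equil      0.008956      0.5473      0.6394
  solve Keq expr → x = 0.1309; check Q = 2790
Then change container volume by factor 2 (V_new/V_old).
Step 2:
                    A           G           L
  Initial    0.004478      0.2736      0.3197
  Change    -0.001295  6.4748e-04    0.001295
  Equil      0.003183      0.2743       0.321
  solve Keq expr → x = 6.4748e-04; check Q = 2790
Then add 0.117 M of G.
Step 3:
                    A           G           L
  Initial    0.003183      0.3913       0.321
  Change   6.1002e-04 -3.0501e-04 -6.1002e-04
  Equil      0.003793       0.391      0.3204
  solve Keq expr → x = -3.0501e-04; check Q = 2790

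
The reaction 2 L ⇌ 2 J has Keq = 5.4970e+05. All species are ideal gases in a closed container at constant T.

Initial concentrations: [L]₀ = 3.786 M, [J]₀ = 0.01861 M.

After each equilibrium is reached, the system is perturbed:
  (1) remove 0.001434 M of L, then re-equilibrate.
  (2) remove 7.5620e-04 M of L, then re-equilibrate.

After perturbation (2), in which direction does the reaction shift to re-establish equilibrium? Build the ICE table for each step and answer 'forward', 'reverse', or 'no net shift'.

Q₀ = 2.4162e-05 vs Keq = 5.4970e+05 ⇒ Q<K, forward
Step 1:
                   L          J
  I            3.786    0.01861
  C           -3.781      3.781
  E         0.005125      3.799
  solve Keq expr → x = 1.89; check Q = 5.4970e+05
Then remove 0.001434 M of L.
Step 2:
                   L          J
  I         0.003691      3.799
  C         0.001432  -0.001432
  E         0.005123      3.798
  solve Keq expr → x = -7.1603e-04; check Q = 5.4970e+05
Then remove 7.5620e-04 M of L.
Step 3:
                   L          J
  I         0.004366      3.798
  C       7.5518e-04 -7.5518e-04
  E         0.005122      3.797
  solve Keq expr → x = -3.7759e-04; check Q = 5.4970e+05

Direction: reverse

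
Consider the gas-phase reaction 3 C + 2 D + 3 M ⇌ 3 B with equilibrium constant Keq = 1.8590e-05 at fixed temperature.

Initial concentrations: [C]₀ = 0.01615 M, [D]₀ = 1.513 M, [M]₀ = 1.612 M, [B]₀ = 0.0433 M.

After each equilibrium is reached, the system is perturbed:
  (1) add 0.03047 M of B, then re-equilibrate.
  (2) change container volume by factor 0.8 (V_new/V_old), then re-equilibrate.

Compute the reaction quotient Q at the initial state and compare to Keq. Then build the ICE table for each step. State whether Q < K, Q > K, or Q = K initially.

Q₀ = 2.01 vs Keq = 1.8590e-05 ⇒ Q>K, reverse
Step 1:
                  C         D         M         B
  I         0.01615     1.513     1.612    0.0433
  C         0.04002   0.02668   0.04002  -0.04002
  E         0.05617      1.54     1.652  0.003278
  solve Keq expr → x = -0.01334; check Q = 1.8590e-05
Then add 0.03047 M of B.
Step 2:
                  C         D         M         B
  I         0.05617      1.54     1.652   0.03375
  C         0.02867   0.01911   0.02867  -0.02867
  E         0.08484     1.559     1.681  0.005078
  solve Keq expr → x = -0.009557; check Q = 1.8590e-05
Then change container volume by factor 0.8 (V_new/V_old).
Step 3:
                  C         D         M         B
  I          0.1061     1.948     2.101  0.006348
  C       -0.002616 -0.001744 -0.002616  0.002616
  E          0.1034     1.947     2.098  0.008964
  solve Keq expr → x = 8.7201e-04; check Q = 1.8590e-05

Q₀ = 2.01; Q > K (proceeds reverse)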